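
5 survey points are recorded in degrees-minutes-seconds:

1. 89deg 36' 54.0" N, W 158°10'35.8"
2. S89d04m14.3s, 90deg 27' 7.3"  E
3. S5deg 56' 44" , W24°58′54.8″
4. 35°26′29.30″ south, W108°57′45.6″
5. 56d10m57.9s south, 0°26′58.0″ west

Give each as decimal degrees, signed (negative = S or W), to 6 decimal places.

1. 89.615000, -158.176611
2. -89.070639, 90.452028
3. -5.945556, -24.981889
4. -35.441472, -108.962667
5. -56.182750, -0.449444

Point 1:
  Latitude: 89° + 36/60 + 54/3600 = 89 + 0.600000 + 0.015000 = 89.6150000
  N ⇒ keep positive
  Lon: 158 + 10/60 + 35.8/3600 = 158.1766111
  W → negative
Point 2:
  Latitude: 89 + 4/60 + 14.3/3600 = 89.0706389
  S → negative
  λ: 90 + 27/60 + 7.3/3600 = 90.4520278
  E → positive
Point 3:
  φ: 56′ + 44″ = 56.73333′; 5 + 56.73333/60 = 5.9455556
  S ⇒ negate
  λ: 24° + 58/60 + 54.8/3600 = 24 + 0.966667 + 0.015222 = 24.9818889
  W → negative
Point 4:
  Latitude: 35° + 26/60 + 29.3/3600 = 35 + 0.433333 + 0.008139 = 35.4414722
  S → negative
  Longitude: 57′ + 45.6″ = 57.76000′; 108 + 57.76000/60 = 108.9626667
  hemisphere W, so the sign is −
Point 5:
  Lat: 56° + 10/60 + 57.9/3600 = 56 + 0.166667 + 0.016083 = 56.1827500
  hemisphere S, so the sign is −
  λ: 0 + 26/60 + 58/3600 = 0.4494444
  W → negative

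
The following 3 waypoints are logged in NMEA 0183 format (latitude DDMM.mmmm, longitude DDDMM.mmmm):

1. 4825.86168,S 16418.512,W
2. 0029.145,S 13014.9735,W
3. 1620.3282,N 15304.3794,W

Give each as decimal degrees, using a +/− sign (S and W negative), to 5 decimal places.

Point 1:
  Latitude: degrees = first 2 digits = 48, minutes = 25.86168; 48 + 25.86168/60 = 48.431028
  S ⇒ negate
  Longitude: degrees = first 3 digits = 164, minutes = 18.512; 164 + 18.512/60 = 164.308533
  W ⇒ negate
Point 2:
  Latitude: split at 2 digits → 00° and 29.145′; 0 + 29.145/60 = 0.485750
  S ⇒ negate
  Longitude: split at 3 digits → 130° and 14.9735′; 130 + 14.9735/60 = 130.249558
  W ⇒ negate
Point 3:
  Latitude: split at 2 digits → 16° and 20.3282′; 16 + 20.3282/60 = 16.338803
  N → positive
  λ: split at 3 digits → 153° and 4.3794′; 153 + 4.3794/60 = 153.072990
  W → negative

1. -48.43103, -164.30853
2. -0.48575, -130.24956
3. 16.33880, -153.07299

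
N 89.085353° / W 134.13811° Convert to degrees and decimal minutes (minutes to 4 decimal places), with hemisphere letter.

89° 5.1212′ N, 134° 8.2866′ W

φ: 89° + 0.085353 × 60 = 89° 5.121180′
λ: fractional part 0.138110 → 8.286600 minutes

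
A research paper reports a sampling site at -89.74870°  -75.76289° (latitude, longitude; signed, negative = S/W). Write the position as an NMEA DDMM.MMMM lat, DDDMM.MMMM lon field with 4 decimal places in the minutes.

8944.9220,S / 07545.7734,W

Latitude is negative → S; |value| = 89.748700
Lat: 89° + 0.748700 × 60 = 89° 44.922000′
Longitude is negative → W; |value| = 75.762890
Longitude: fractional part 0.762890 → 45.773400 minutes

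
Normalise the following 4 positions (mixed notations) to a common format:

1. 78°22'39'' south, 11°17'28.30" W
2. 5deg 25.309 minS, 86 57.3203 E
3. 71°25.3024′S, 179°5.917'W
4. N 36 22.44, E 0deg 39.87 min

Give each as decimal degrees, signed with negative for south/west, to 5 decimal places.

Point 1:
  φ: 78 + 22/60 + 39/3600 = 78.377500
  hemisphere S, so the sign is −
  Lon: 17′ + 28.3″ = 17.47167′; 11 + 17.47167/60 = 11.291194
  W → negative
Point 2:
  Lat: 5 + 25.309/60 = 5.421817
  S → negative
  Longitude: 57.3203′ = 0.955338°; total 86.955338
  E → positive
Point 3:
  Lat: 71 + 25.3024/60 = 71.421707
  hemisphere S, so the sign is −
  Lon: 179 + 5.917/60 = 179.098617
  W ⇒ negate
Point 4:
  Lat: 22.44′ = 0.374000°; total 36.374000
  N → positive
  Lon: 39.87′ = 0.664500°; total 0.664500
  E → positive

1. -78.37750, -11.29119
2. -5.42182, 86.95534
3. -71.42171, -179.09862
4. 36.37400, 0.66450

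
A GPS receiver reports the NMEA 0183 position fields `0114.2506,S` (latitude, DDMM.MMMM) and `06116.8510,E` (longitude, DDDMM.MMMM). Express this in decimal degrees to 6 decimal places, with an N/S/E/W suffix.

1.237510° S, 61.280850° E

φ: split at 2 digits → 01° and 14.2506′; 1 + 14.2506/60 = 1.2375100
Lon: split at 3 digits → 061° and 16.851′; 61 + 16.851/60 = 61.2808500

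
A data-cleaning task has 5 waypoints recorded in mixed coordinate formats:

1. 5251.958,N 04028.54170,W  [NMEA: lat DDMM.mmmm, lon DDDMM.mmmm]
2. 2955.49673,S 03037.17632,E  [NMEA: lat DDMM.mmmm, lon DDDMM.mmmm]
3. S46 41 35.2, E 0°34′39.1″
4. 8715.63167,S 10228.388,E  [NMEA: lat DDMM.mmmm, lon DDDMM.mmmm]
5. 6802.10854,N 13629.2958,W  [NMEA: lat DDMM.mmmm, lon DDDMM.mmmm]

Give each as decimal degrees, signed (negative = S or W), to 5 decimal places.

Point 1:
  Latitude: split at 2 digits → 52° and 51.958′; 52 + 51.958/60 = 52.865967
  N → positive
  Lon: split at 3 digits → 040° and 28.5417′; 40 + 28.5417/60 = 40.475695
  hemisphere W, so the sign is −
Point 2:
  φ: split at 2 digits → 29° and 55.49673′; 29 + 55.49673/60 = 29.924946
  S → negative
  Longitude: degrees = first 3 digits = 30, minutes = 37.17632; 30 + 37.17632/60 = 30.619605
  E → positive
Point 3:
  φ: 41′ + 35.2″ = 41.58667′; 46 + 41.58667/60 = 46.693111
  S → negative
  λ: 0 + 34/60 + 39.1/3600 = 0.577528
  E → positive
Point 4:
  Lat: split at 2 digits → 87° and 15.63167′; 87 + 15.63167/60 = 87.260528
  S → negative
  Longitude: degrees = first 3 digits = 102, minutes = 28.388; 102 + 28.388/60 = 102.473133
  E → positive
Point 5:
  Lat: degrees = first 2 digits = 68, minutes = 2.10854; 68 + 2.10854/60 = 68.035142
  N ⇒ keep positive
  Longitude: degrees = first 3 digits = 136, minutes = 29.2958; 136 + 29.2958/60 = 136.488263
  W → negative

1. 52.86597, -40.47570
2. -29.92495, 30.61961
3. -46.69311, 0.57753
4. -87.26053, 102.47313
5. 68.03514, -136.48826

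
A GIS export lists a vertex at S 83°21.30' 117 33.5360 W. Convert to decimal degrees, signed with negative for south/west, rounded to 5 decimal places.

-83.35500, -117.55893

φ: 83 + 21.3/60 = 83.355000
S ⇒ negate
Longitude: 117 + 33.536/60 = 117.558933
W → negative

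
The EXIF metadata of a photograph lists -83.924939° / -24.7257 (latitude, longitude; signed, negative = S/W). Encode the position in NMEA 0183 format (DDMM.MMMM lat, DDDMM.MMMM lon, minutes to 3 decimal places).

8355.496,S / 02443.542,W

Latitude is negative → S; |value| = 83.924939
φ: fractional part 0.924939 → 55.49634 minutes
Longitude is negative → W; |value| = 24.725700
Longitude: 24° + 0.725700 × 60 = 24° 43.54200′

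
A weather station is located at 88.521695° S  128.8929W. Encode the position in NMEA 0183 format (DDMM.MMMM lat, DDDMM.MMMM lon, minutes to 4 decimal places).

8831.3017,S / 12853.5740,W

Lat: minutes = (88.521695 − 88) × 60 = 31.301700
Lon: fractional part 0.892900 → 53.574000 minutes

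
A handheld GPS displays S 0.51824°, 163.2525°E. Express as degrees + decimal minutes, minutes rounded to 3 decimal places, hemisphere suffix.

φ: fractional part 0.518240 → 31.09440 minutes
Longitude: fractional part 0.252500 → 15.15000 minutes

0° 31.094′ S, 163° 15.150′ E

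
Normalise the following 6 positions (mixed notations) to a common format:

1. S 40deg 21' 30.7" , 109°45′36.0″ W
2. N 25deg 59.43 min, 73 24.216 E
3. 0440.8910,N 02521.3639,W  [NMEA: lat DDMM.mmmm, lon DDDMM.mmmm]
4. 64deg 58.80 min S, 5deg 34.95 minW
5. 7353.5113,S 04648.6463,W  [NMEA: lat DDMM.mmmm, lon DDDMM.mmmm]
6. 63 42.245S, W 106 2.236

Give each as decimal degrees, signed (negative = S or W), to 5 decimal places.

Point 1:
  Latitude: 40° + 21/60 + 30.7/3600 = 40 + 0.350000 + 0.008528 = 40.358528
  S → negative
  Lon: 109 + 45/60 + 36/3600 = 109.760000
  W ⇒ negate
Point 2:
  Lat: 25 + 59.43/60 = 25.990500
  N ⇒ keep positive
  Lon: 24.216′ = 0.403600°; total 73.403600
  E ⇒ keep positive
Point 3:
  Lat: split at 2 digits → 04° and 40.891′; 4 + 40.891/60 = 4.681517
  N ⇒ keep positive
  Longitude: split at 3 digits → 025° and 21.3639′; 25 + 21.3639/60 = 25.356065
  W → negative
Point 4:
  φ: 64 + 58.8/60 = 64.980000
  S → negative
  λ: 34.95′ = 0.582500°; total 5.582500
  hemisphere W, so the sign is −
Point 5:
  Lat: degrees = first 2 digits = 73, minutes = 53.5113; 73 + 53.5113/60 = 73.891855
  hemisphere S, so the sign is −
  λ: degrees = first 3 digits = 46, minutes = 48.6463; 46 + 48.6463/60 = 46.810772
  W → negative
Point 6:
  Lat: 42.245′ = 0.704083°; total 63.704083
  S ⇒ negate
  λ: 2.236′ = 0.037267°; total 106.037267
  W ⇒ negate

1. -40.35853, -109.76000
2. 25.99050, 73.40360
3. 4.68152, -25.35607
4. -64.98000, -5.58250
5. -73.89186, -46.81077
6. -63.70408, -106.03727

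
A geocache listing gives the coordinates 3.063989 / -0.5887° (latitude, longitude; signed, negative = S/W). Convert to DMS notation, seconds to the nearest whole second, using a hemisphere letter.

φ: whole degrees 3; 3.83934′ → 3′ and 50.36″
Longitude is negative → W; |value| = 0.588700
Lon: whole degrees 0; 35.32200′ → 35′ and 19.32″

3°03′50″ N, 0°35′19″ W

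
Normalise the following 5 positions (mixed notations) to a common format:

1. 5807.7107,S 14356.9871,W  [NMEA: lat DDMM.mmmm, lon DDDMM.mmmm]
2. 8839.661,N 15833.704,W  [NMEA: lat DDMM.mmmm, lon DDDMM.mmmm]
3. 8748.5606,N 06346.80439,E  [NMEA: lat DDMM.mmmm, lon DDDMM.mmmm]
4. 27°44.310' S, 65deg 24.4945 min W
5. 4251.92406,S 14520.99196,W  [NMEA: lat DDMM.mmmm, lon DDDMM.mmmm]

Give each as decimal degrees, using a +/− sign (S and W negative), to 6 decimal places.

Point 1:
  Lat: split at 2 digits → 58° and 7.7107′; 58 + 7.7107/60 = 58.1285117
  S ⇒ negate
  λ: split at 3 digits → 143° and 56.9871′; 143 + 56.9871/60 = 143.9497850
  W ⇒ negate
Point 2:
  Latitude: split at 2 digits → 88° and 39.661′; 88 + 39.661/60 = 88.6610167
  N → positive
  Lon: degrees = first 3 digits = 158, minutes = 33.704; 158 + 33.704/60 = 158.5617333
  W ⇒ negate
Point 3:
  Lat: split at 2 digits → 87° and 48.5606′; 87 + 48.5606/60 = 87.8093433
  N ⇒ keep positive
  Longitude: split at 3 digits → 063° and 46.80439′; 63 + 46.80439/60 = 63.7800732
  E ⇒ keep positive
Point 4:
  Latitude: 27 + 44.31/60 = 27.7385000
  S → negative
  λ: 24.4945′ = 0.408242°; total 65.4082417
  W ⇒ negate
Point 5:
  Latitude: split at 2 digits → 42° and 51.92406′; 42 + 51.92406/60 = 42.8654010
  S → negative
  λ: degrees = first 3 digits = 145, minutes = 20.99196; 145 + 20.99196/60 = 145.3498660
  W ⇒ negate

1. -58.128512, -143.949785
2. 88.661017, -158.561733
3. 87.809343, 63.780073
4. -27.738500, -65.408242
5. -42.865401, -145.349866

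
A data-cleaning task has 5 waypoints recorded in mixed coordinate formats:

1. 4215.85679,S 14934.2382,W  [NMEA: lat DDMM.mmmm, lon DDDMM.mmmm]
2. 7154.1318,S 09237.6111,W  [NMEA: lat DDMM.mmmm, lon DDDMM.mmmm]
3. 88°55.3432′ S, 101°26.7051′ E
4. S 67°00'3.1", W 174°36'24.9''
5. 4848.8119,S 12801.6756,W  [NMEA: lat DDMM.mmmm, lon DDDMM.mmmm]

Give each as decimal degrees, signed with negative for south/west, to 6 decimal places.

1. -42.264280, -149.570637
2. -71.902197, -92.626852
3. -88.922387, 101.445085
4. -67.000861, -174.606917
5. -48.813532, -128.027927

Point 1:
  Latitude: split at 2 digits → 42° and 15.85679′; 42 + 15.85679/60 = 42.2642798
  hemisphere S, so the sign is −
  λ: split at 3 digits → 149° and 34.2382′; 149 + 34.2382/60 = 149.5706367
  W ⇒ negate
Point 2:
  Latitude: degrees = first 2 digits = 71, minutes = 54.1318; 71 + 54.1318/60 = 71.9021967
  S → negative
  λ: degrees = first 3 digits = 92, minutes = 37.6111; 92 + 37.6111/60 = 92.6268517
  W ⇒ negate
Point 3:
  Latitude: 88 + 55.3432/60 = 88.9223867
  S ⇒ negate
  λ: 101 + 26.7051/60 = 101.4450850
  E → positive
Point 4:
  φ: 67° + 0/60 + 3.1/3600 = 67 + 0.000000 + 0.000861 = 67.0008611
  hemisphere S, so the sign is −
  Lon: 174 + 36/60 + 24.9/3600 = 174.6069167
  W → negative
Point 5:
  Latitude: split at 2 digits → 48° and 48.8119′; 48 + 48.8119/60 = 48.8135317
  S ⇒ negate
  Longitude: degrees = first 3 digits = 128, minutes = 1.6756; 128 + 1.6756/60 = 128.0279267
  hemisphere W, so the sign is −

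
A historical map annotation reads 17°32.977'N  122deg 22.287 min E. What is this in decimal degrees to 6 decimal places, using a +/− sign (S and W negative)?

17.549617, 122.371450

Latitude: 32.977′ = 0.549617°; total 17.5496167
N ⇒ keep positive
Longitude: 122 + 22.287/60 = 122.3714500
E ⇒ keep positive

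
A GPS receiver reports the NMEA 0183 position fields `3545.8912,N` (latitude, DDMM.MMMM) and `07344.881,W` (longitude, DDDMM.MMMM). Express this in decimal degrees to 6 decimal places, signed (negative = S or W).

Latitude: split at 2 digits → 35° and 45.8912′; 35 + 45.8912/60 = 35.7648533
N → positive
Lon: degrees = first 3 digits = 73, minutes = 44.881; 73 + 44.881/60 = 73.7480167
W → negative

35.764853, -73.748017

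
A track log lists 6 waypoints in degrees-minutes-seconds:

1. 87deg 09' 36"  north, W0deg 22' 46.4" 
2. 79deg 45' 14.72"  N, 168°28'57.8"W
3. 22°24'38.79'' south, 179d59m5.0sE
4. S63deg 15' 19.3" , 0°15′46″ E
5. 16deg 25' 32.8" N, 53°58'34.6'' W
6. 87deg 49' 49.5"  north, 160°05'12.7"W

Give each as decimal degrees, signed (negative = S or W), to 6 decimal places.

Point 1:
  Lat: 87° + 9/60 + 36/3600 = 87 + 0.150000 + 0.010000 = 87.1600000
  N → positive
  λ: 0 + 22/60 + 46.4/3600 = 0.3795556
  W → negative
Point 2:
  Lat: 79 + 45/60 + 14.72/3600 = 79.7540889
  N → positive
  Lon: 28′ + 57.8″ = 28.96333′; 168 + 28.96333/60 = 168.4827222
  hemisphere W, so the sign is −
Point 3:
  Latitude: 22° + 24/60 + 38.79/3600 = 22 + 0.400000 + 0.010775 = 22.4107750
  S → negative
  Longitude: 179 + 59/60 + 5/3600 = 179.9847222
  E ⇒ keep positive
Point 4:
  φ: 15′ + 19.3″ = 15.32167′; 63 + 15.32167/60 = 63.2553611
  hemisphere S, so the sign is −
  λ: 15′ + 46″ = 15.76667′; 0 + 15.76667/60 = 0.2627778
  E → positive
Point 5:
  φ: 25′ + 32.8″ = 25.54667′; 16 + 25.54667/60 = 16.4257778
  N ⇒ keep positive
  λ: 53° + 58/60 + 34.6/3600 = 53 + 0.966667 + 0.009611 = 53.9762778
  hemisphere W, so the sign is −
Point 6:
  Lat: 87 + 49/60 + 49.5/3600 = 87.8304167
  N ⇒ keep positive
  Lon: 160° + 5/60 + 12.7/3600 = 160 + 0.083333 + 0.003528 = 160.0868611
  W → negative

1. 87.160000, -0.379556
2. 79.754089, -168.482722
3. -22.410775, 179.984722
4. -63.255361, 0.262778
5. 16.425778, -53.976278
6. 87.830417, -160.086861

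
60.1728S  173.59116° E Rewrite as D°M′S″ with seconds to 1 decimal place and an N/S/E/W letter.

φ: 0.172800 × 60 = 10.36800′ → 10′, remainder × 60 = 22.080″
Longitude: 0.591160° → 35.46960′; 0.46960 × 60 = 28.176″

60°10′22.1″ S, 173°35′28.2″ E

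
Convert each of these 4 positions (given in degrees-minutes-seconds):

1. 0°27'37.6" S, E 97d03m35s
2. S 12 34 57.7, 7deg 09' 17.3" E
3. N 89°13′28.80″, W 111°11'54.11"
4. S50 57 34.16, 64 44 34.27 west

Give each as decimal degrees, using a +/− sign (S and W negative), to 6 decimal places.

1. -0.460444, 97.059722
2. -12.582694, 7.154806
3. 89.224667, -111.198364
4. -50.959489, -64.742853

Point 1:
  Lat: 0 + 27/60 + 37.6/3600 = 0.4604444
  S → negative
  λ: 97° + 3/60 + 35/3600 = 97 + 0.050000 + 0.009722 = 97.0597222
  E ⇒ keep positive
Point 2:
  Latitude: 12 + 34/60 + 57.7/3600 = 12.5826944
  hemisphere S, so the sign is −
  λ: 9′ + 17.3″ = 9.28833′; 7 + 9.28833/60 = 7.1548056
  E ⇒ keep positive
Point 3:
  Lat: 13′ + 28.8″ = 13.48000′; 89 + 13.48000/60 = 89.2246667
  N ⇒ keep positive
  Lon: 111° + 11/60 + 54.11/3600 = 111 + 0.183333 + 0.015031 = 111.1983639
  hemisphere W, so the sign is −
Point 4:
  φ: 50 + 57/60 + 34.16/3600 = 50.9594889
  hemisphere S, so the sign is −
  Lon: 64 + 44/60 + 34.27/3600 = 64.7428528
  hemisphere W, so the sign is −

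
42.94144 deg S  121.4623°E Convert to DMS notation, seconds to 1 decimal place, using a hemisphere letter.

42°56′29.2″ S, 121°27′44.3″ E

Lat: whole degrees 42; 56.48640′ → 56′ and 29.184″
Longitude: 0.462300 × 60 = 27.73800′ → 27′, remainder × 60 = 44.280″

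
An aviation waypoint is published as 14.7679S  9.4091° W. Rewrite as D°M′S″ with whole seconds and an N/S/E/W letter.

Latitude: 0.767900 × 60 = 46.07400′ → 46′, remainder × 60 = 4.44″
λ: whole degrees 9; 24.54600′ → 24′ and 32.76″

14°46′4″ S, 9°24′33″ W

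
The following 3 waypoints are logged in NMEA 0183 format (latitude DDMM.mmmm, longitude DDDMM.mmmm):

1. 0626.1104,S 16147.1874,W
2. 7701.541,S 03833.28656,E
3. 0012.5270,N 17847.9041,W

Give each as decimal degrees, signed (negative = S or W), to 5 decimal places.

Point 1:
  φ: split at 2 digits → 06° and 26.1104′; 6 + 26.1104/60 = 6.435173
  S → negative
  Lon: split at 3 digits → 161° and 47.1874′; 161 + 47.1874/60 = 161.786457
  W ⇒ negate
Point 2:
  Latitude: degrees = first 2 digits = 77, minutes = 1.541; 77 + 1.541/60 = 77.025683
  S ⇒ negate
  Longitude: degrees = first 3 digits = 38, minutes = 33.28656; 38 + 33.28656/60 = 38.554776
  E → positive
Point 3:
  Lat: split at 2 digits → 00° and 12.527′; 0 + 12.527/60 = 0.208783
  N ⇒ keep positive
  Lon: degrees = first 3 digits = 178, minutes = 47.9041; 178 + 47.9041/60 = 178.798402
  W → negative

1. -6.43517, -161.78646
2. -77.02568, 38.55478
3. 0.20878, -178.79840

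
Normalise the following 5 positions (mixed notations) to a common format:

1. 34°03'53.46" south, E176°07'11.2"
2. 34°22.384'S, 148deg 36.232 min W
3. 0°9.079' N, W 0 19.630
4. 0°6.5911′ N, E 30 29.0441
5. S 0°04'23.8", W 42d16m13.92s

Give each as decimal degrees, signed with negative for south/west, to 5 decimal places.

Point 1:
  φ: 34 + 3/60 + 53.46/3600 = 34.064850
  S → negative
  Longitude: 176° + 7/60 + 11.2/3600 = 176 + 0.116667 + 0.003111 = 176.119778
  E → positive
Point 2:
  φ: 34 + 22.384/60 = 34.373067
  hemisphere S, so the sign is −
  λ: 36.232′ = 0.603867°; total 148.603867
  hemisphere W, so the sign is −
Point 3:
  φ: 0 + 9.079/60 = 0.151317
  N ⇒ keep positive
  Longitude: 19.63′ = 0.327167°; total 0.327167
  W ⇒ negate
Point 4:
  φ: 0 + 6.5911/60 = 0.109852
  N ⇒ keep positive
  λ: 29.0441′ = 0.484068°; total 30.484068
  E ⇒ keep positive
Point 5:
  φ: 0° + 4/60 + 23.8/3600 = 0 + 0.066667 + 0.006611 = 0.073278
  S → negative
  Lon: 16′ + 13.92″ = 16.23200′; 42 + 16.23200/60 = 42.270533
  W → negative

1. -34.06485, 176.11978
2. -34.37307, -148.60387
3. 0.15132, -0.32717
4. 0.10985, 30.48407
5. -0.07328, -42.27053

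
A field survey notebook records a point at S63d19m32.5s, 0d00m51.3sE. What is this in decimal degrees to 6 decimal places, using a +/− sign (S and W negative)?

Lat: 63° + 19/60 + 32.5/3600 = 63 + 0.316667 + 0.009028 = 63.3256944
S → negative
Lon: 0′ + 51.3″ = 0.85500′; 0 + 0.85500/60 = 0.0142500
E → positive

-63.325694, 0.014250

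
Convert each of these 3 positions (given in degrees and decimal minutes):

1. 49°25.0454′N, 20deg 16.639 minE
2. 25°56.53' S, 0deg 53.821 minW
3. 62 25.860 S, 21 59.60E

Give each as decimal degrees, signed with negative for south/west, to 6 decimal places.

1. 49.417423, 20.277317
2. -25.942167, -0.897017
3. -62.431000, 21.993333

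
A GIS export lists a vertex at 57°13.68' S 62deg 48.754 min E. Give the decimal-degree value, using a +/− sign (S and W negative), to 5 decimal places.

-57.22800, 62.81257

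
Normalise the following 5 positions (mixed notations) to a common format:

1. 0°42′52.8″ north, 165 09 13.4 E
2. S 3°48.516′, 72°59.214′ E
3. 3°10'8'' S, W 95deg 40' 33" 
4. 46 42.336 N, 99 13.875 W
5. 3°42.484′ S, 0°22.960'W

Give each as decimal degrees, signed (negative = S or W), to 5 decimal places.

1. 0.71467, 165.15372
2. -3.80860, 72.98690
3. -3.16889, -95.67583
4. 46.70560, -99.23125
5. -3.70807, -0.38267

Point 1:
  Lat: 42′ + 52.8″ = 42.88000′; 0 + 42.88000/60 = 0.714667
  N → positive
  Lon: 9′ + 13.4″ = 9.22333′; 165 + 9.22333/60 = 165.153722
  E → positive
Point 2:
  Latitude: 3 + 48.516/60 = 3.808600
  S → negative
  Longitude: 72 + 59.214/60 = 72.986900
  E ⇒ keep positive
Point 3:
  φ: 3 + 10/60 + 8/3600 = 3.168889
  hemisphere S, so the sign is −
  λ: 95° + 40/60 + 33/3600 = 95 + 0.666667 + 0.009167 = 95.675833
  hemisphere W, so the sign is −
Point 4:
  Lat: 46 + 42.336/60 = 46.705600
  N → positive
  λ: 99 + 13.875/60 = 99.231250
  hemisphere W, so the sign is −
Point 5:
  φ: 3 + 42.484/60 = 3.708067
  S ⇒ negate
  λ: 22.96′ = 0.382667°; total 0.382667
  W ⇒ negate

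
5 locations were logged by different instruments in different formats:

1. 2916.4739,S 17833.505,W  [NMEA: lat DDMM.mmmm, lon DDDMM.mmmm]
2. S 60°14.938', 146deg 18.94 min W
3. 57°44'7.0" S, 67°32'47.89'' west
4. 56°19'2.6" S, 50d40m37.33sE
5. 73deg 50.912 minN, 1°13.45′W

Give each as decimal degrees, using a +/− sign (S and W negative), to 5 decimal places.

Point 1:
  Latitude: split at 2 digits → 29° and 16.4739′; 29 + 16.4739/60 = 29.274565
  S → negative
  λ: degrees = first 3 digits = 178, minutes = 33.505; 178 + 33.505/60 = 178.558417
  W ⇒ negate
Point 2:
  Lat: 60 + 14.938/60 = 60.248967
  hemisphere S, so the sign is −
  λ: 18.94′ = 0.315667°; total 146.315667
  hemisphere W, so the sign is −
Point 3:
  Lat: 44′ + 7″ = 44.11667′; 57 + 44.11667/60 = 57.735278
  S → negative
  Longitude: 67° + 32/60 + 47.89/3600 = 67 + 0.533333 + 0.013303 = 67.546636
  hemisphere W, so the sign is −
Point 4:
  Latitude: 19′ + 2.6″ = 19.04333′; 56 + 19.04333/60 = 56.317389
  S ⇒ negate
  λ: 50 + 40/60 + 37.33/3600 = 50.677036
  E ⇒ keep positive
Point 5:
  Latitude: 73 + 50.912/60 = 73.848533
  N ⇒ keep positive
  Lon: 1 + 13.45/60 = 1.224167
  hemisphere W, so the sign is −

1. -29.27457, -178.55842
2. -60.24897, -146.31567
3. -57.73528, -67.54664
4. -56.31739, 50.67704
5. 73.84853, -1.22417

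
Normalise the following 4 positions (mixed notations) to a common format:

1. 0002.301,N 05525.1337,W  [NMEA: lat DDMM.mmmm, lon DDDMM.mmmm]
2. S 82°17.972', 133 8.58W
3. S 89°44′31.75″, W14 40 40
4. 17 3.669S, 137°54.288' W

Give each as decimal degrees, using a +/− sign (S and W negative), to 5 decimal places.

1. 0.03835, -55.41890
2. -82.29953, -133.14300
3. -89.74215, -14.67778
4. -17.06115, -137.90480

Point 1:
  φ: degrees = first 2 digits = 0, minutes = 2.301; 0 + 2.301/60 = 0.038350
  N ⇒ keep positive
  Lon: degrees = first 3 digits = 55, minutes = 25.1337; 55 + 25.1337/60 = 55.418895
  hemisphere W, so the sign is −
Point 2:
  Latitude: 17.972′ = 0.299533°; total 82.299533
  S → negative
  λ: 8.58′ = 0.143000°; total 133.143000
  hemisphere W, so the sign is −
Point 3:
  Latitude: 44′ + 31.75″ = 44.52917′; 89 + 44.52917/60 = 89.742153
  S → negative
  Longitude: 14 + 40/60 + 40/3600 = 14.677778
  W → negative
Point 4:
  φ: 17 + 3.669/60 = 17.061150
  S ⇒ negate
  λ: 137 + 54.288/60 = 137.904800
  W → negative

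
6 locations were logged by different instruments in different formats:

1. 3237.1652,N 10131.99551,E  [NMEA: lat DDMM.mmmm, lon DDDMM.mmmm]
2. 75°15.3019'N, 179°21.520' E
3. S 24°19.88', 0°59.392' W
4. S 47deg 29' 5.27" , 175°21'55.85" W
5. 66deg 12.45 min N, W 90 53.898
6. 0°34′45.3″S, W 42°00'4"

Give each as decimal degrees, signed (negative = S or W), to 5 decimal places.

1. 32.61942, 101.53326
2. 75.25503, 179.35867
3. -24.33133, -0.98987
4. -47.48480, -175.36551
5. 66.20750, -90.89830
6. -0.57925, -42.00111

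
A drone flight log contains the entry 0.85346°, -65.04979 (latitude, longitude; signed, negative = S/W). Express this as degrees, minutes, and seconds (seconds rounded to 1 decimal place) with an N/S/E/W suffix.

0°51′12.5″ N, 65°02′59.2″ W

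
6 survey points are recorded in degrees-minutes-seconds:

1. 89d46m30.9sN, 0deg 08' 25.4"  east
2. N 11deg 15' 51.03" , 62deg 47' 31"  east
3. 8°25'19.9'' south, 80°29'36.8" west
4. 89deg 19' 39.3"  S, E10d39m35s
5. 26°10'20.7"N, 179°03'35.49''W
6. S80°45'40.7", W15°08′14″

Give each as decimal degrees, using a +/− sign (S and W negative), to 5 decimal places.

1. 89.77525, 0.14039
2. 11.26418, 62.79194
3. -8.42219, -80.49356
4. -89.32758, 10.65972
5. 26.17242, -179.05986
6. -80.76131, -15.13722

Point 1:
  φ: 89° + 46/60 + 30.9/3600 = 89 + 0.766667 + 0.008583 = 89.775250
  N ⇒ keep positive
  Longitude: 8′ + 25.4″ = 8.42333′; 0 + 8.42333/60 = 0.140389
  E ⇒ keep positive
Point 2:
  Latitude: 15′ + 51.03″ = 15.85050′; 11 + 15.85050/60 = 11.264175
  N ⇒ keep positive
  Longitude: 47′ + 31″ = 47.51667′; 62 + 47.51667/60 = 62.791944
  E → positive
Point 3:
  Latitude: 25′ + 19.9″ = 25.33167′; 8 + 25.33167/60 = 8.422194
  hemisphere S, so the sign is −
  λ: 80° + 29/60 + 36.8/3600 = 80 + 0.483333 + 0.010222 = 80.493556
  W → negative
Point 4:
  Lat: 89 + 19/60 + 39.3/3600 = 89.327583
  S ⇒ negate
  Longitude: 10 + 39/60 + 35/3600 = 10.659722
  E → positive
Point 5:
  Latitude: 26 + 10/60 + 20.7/3600 = 26.172417
  N ⇒ keep positive
  Longitude: 179 + 3/60 + 35.49/3600 = 179.059858
  W ⇒ negate
Point 6:
  φ: 80 + 45/60 + 40.7/3600 = 80.761306
  hemisphere S, so the sign is −
  λ: 15° + 8/60 + 14/3600 = 15 + 0.133333 + 0.003889 = 15.137222
  hemisphere W, so the sign is −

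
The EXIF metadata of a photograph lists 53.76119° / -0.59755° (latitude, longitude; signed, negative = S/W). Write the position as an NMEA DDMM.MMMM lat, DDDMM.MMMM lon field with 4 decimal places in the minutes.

Lat: fractional part 0.761190 → 45.671400 minutes
Longitude is negative → W; |value| = 0.597550
Lon: 0° + 0.597550 × 60 = 0° 35.853000′

5345.6714,N / 00035.8530,W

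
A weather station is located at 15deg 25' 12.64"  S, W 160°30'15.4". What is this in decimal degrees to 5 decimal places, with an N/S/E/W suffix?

15.42018° S, 160.50428° W

Latitude: 25′ + 12.64″ = 25.21067′; 15 + 25.21067/60 = 15.420178
Longitude: 160° + 30/60 + 15.4/3600 = 160 + 0.500000 + 0.004278 = 160.504278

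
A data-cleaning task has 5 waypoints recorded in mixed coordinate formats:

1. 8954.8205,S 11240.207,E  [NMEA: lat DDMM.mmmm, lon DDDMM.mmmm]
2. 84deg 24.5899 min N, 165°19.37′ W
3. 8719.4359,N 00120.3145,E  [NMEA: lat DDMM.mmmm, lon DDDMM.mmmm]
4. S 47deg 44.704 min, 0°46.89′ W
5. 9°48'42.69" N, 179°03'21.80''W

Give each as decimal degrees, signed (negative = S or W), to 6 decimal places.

1. -89.913675, 112.670117
2. 84.409832, -165.322833
3. 87.323932, 1.338575
4. -47.745067, -0.781500
5. 9.811858, -179.056056

Point 1:
  Latitude: degrees = first 2 digits = 89, minutes = 54.8205; 89 + 54.8205/60 = 89.9136750
  S ⇒ negate
  λ: split at 3 digits → 112° and 40.207′; 112 + 40.207/60 = 112.6701167
  E → positive
Point 2:
  Lat: 24.5899′ = 0.409832°; total 84.4098317
  N ⇒ keep positive
  Longitude: 165 + 19.37/60 = 165.3228333
  W → negative
Point 3:
  Latitude: degrees = first 2 digits = 87, minutes = 19.4359; 87 + 19.4359/60 = 87.3239317
  N ⇒ keep positive
  Longitude: degrees = first 3 digits = 1, minutes = 20.3145; 1 + 20.3145/60 = 1.3385750
  E → positive
Point 4:
  φ: 47 + 44.704/60 = 47.7450667
  S → negative
  Lon: 0 + 46.89/60 = 0.7815000
  W → negative
Point 5:
  φ: 9° + 48/60 + 42.69/3600 = 9 + 0.800000 + 0.011858 = 9.8118583
  N → positive
  λ: 179° + 3/60 + 21.8/3600 = 179 + 0.050000 + 0.006056 = 179.0560556
  hemisphere W, so the sign is −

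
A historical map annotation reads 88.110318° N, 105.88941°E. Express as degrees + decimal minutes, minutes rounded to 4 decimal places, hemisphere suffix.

88° 6.6191′ N, 105° 53.3646′ E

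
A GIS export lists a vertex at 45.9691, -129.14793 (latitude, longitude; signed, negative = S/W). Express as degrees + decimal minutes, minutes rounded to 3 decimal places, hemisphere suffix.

Latitude: minutes = (45.969100 − 45) × 60 = 58.14600
Longitude is negative → W; |value| = 129.147930
Longitude: 129° + 0.147930 × 60 = 129° 8.87580′

45° 58.146′ N, 129° 8.876′ W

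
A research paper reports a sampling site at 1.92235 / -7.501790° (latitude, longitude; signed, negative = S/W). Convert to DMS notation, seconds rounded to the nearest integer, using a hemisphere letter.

1°55′20″ N, 7°30′6″ W

φ: 0.922350 × 60 = 55.34100′ → 55′, remainder × 60 = 20.46″
Longitude is negative → W; |value| = 7.501790
Lon: 0.501790 × 60 = 30.10740′ → 30′, remainder × 60 = 6.44″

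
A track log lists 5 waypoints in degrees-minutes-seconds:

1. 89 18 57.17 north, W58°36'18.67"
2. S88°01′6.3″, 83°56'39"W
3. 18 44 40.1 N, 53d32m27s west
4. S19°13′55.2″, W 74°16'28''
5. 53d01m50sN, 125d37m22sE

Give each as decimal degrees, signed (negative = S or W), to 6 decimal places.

1. 89.315881, -58.605186
2. -88.018417, -83.944167
3. 18.744472, -53.540833
4. -19.232000, -74.274444
5. 53.030556, 125.622778

Point 1:
  Latitude: 89° + 18/60 + 57.17/3600 = 89 + 0.300000 + 0.015881 = 89.3158806
  N → positive
  λ: 36′ + 18.67″ = 36.31117′; 58 + 36.31117/60 = 58.6051861
  W → negative
Point 2:
  Latitude: 88 + 1/60 + 6.3/3600 = 88.0184167
  hemisphere S, so the sign is −
  Longitude: 83 + 56/60 + 39/3600 = 83.9441667
  hemisphere W, so the sign is −
Point 3:
  Latitude: 18 + 44/60 + 40.1/3600 = 18.7444722
  N → positive
  Longitude: 53° + 32/60 + 27/3600 = 53 + 0.533333 + 0.007500 = 53.5408333
  W ⇒ negate
Point 4:
  Latitude: 13′ + 55.2″ = 13.92000′; 19 + 13.92000/60 = 19.2320000
  S ⇒ negate
  Lon: 16′ + 28″ = 16.46667′; 74 + 16.46667/60 = 74.2744444
  W ⇒ negate
Point 5:
  Lat: 53° + 1/60 + 50/3600 = 53 + 0.016667 + 0.013889 = 53.0305556
  N ⇒ keep positive
  Longitude: 125° + 37/60 + 22/3600 = 125 + 0.616667 + 0.006111 = 125.6227778
  E → positive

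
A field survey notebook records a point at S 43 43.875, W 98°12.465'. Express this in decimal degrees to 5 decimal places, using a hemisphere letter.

43.73125° S, 98.20775° W

Latitude: 43 + 43.875/60 = 43.731250
λ: 98 + 12.465/60 = 98.207750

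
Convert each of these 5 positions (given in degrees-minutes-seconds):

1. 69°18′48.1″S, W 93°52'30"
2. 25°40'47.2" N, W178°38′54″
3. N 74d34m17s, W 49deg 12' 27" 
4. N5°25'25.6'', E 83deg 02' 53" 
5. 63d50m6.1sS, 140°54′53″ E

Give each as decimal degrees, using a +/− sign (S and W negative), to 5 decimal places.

1. -69.31336, -93.87500
2. 25.67978, -178.64833
3. 74.57139, -49.20750
4. 5.42378, 83.04806
5. -63.83503, 140.91472

Point 1:
  Lat: 69 + 18/60 + 48.1/3600 = 69.313361
  S ⇒ negate
  λ: 52′ + 30″ = 52.50000′; 93 + 52.50000/60 = 93.875000
  W → negative
Point 2:
  Latitude: 25 + 40/60 + 47.2/3600 = 25.679778
  N → positive
  λ: 178 + 38/60 + 54/3600 = 178.648333
  W ⇒ negate
Point 3:
  φ: 74 + 34/60 + 17/3600 = 74.571389
  N ⇒ keep positive
  Lon: 12′ + 27″ = 12.45000′; 49 + 12.45000/60 = 49.207500
  hemisphere W, so the sign is −
Point 4:
  Lat: 5° + 25/60 + 25.6/3600 = 5 + 0.416667 + 0.007111 = 5.423778
  N ⇒ keep positive
  λ: 2′ + 53″ = 2.88333′; 83 + 2.88333/60 = 83.048056
  E → positive
Point 5:
  Lat: 63 + 50/60 + 6.1/3600 = 63.835028
  S → negative
  Longitude: 140 + 54/60 + 53/3600 = 140.914722
  E ⇒ keep positive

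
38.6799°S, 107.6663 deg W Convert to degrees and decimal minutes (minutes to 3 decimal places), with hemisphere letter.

Latitude: 38° + 0.679900 × 60 = 38° 40.79400′
Lon: 107° + 0.666300 × 60 = 107° 39.97800′

38° 40.794′ S, 107° 39.978′ W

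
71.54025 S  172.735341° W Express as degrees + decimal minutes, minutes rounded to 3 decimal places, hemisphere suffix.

71° 32.415′ S, 172° 44.120′ W

Lat: minutes = (71.540250 − 71) × 60 = 32.41500
Lon: fractional part 0.735341 → 44.12046 minutes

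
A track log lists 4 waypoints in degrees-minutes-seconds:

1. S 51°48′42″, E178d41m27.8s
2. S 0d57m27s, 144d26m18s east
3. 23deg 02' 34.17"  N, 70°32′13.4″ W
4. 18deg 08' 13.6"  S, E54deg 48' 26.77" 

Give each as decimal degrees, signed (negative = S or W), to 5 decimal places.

Point 1:
  Latitude: 51 + 48/60 + 42/3600 = 51.811667
  S ⇒ negate
  Lon: 41′ + 27.8″ = 41.46333′; 178 + 41.46333/60 = 178.691056
  E → positive
Point 2:
  Lat: 0 + 57/60 + 27/3600 = 0.957500
  hemisphere S, so the sign is −
  λ: 144° + 26/60 + 18/3600 = 144 + 0.433333 + 0.005000 = 144.438333
  E → positive
Point 3:
  φ: 23 + 2/60 + 34.17/3600 = 23.042825
  N → positive
  Lon: 32′ + 13.4″ = 32.22333′; 70 + 32.22333/60 = 70.537056
  W ⇒ negate
Point 4:
  φ: 8′ + 13.6″ = 8.22667′; 18 + 8.22667/60 = 18.137111
  S → negative
  Lon: 54 + 48/60 + 26.77/3600 = 54.807436
  E → positive

1. -51.81167, 178.69106
2. -0.95750, 144.43833
3. 23.04283, -70.53706
4. -18.13711, 54.80744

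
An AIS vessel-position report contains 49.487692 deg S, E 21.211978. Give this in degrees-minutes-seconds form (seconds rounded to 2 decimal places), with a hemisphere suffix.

Latitude: whole degrees 49; 29.26152′ → 29′ and 15.6912″
Lon: 0.211978° → 12.71868′; 0.71868 × 60 = 43.1208″

49°29′15.69″ S, 21°12′43.12″ E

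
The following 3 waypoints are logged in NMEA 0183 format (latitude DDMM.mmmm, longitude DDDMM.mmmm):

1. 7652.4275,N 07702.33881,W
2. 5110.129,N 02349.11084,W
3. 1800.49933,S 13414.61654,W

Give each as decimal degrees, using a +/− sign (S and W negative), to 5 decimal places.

1. 76.87379, -77.03898
2. 51.16882, -23.81851
3. -18.00832, -134.24361

Point 1:
  Latitude: degrees = first 2 digits = 76, minutes = 52.4275; 76 + 52.4275/60 = 76.873792
  N ⇒ keep positive
  Lon: split at 3 digits → 077° and 2.33881′; 77 + 2.33881/60 = 77.038980
  hemisphere W, so the sign is −
Point 2:
  φ: split at 2 digits → 51° and 10.129′; 51 + 10.129/60 = 51.168817
  N ⇒ keep positive
  Lon: split at 3 digits → 023° and 49.11084′; 23 + 49.11084/60 = 23.818514
  W ⇒ negate
Point 3:
  Lat: degrees = first 2 digits = 18, minutes = 0.49933; 18 + 0.49933/60 = 18.008322
  hemisphere S, so the sign is −
  Longitude: split at 3 digits → 134° and 14.61654′; 134 + 14.61654/60 = 134.243609
  hemisphere W, so the sign is −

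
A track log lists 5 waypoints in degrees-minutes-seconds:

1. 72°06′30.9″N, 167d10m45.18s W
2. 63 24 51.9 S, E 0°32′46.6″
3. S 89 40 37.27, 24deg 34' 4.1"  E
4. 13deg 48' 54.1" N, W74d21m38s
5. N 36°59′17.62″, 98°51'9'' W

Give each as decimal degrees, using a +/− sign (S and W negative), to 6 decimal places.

1. 72.108583, -167.179217
2. -63.414417, 0.546278
3. -89.677019, 24.567806
4. 13.815028, -74.360556
5. 36.988228, -98.852500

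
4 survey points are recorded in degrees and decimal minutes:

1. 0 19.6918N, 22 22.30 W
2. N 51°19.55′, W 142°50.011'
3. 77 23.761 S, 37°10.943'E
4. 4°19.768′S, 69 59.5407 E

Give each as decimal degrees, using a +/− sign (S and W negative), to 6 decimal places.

Point 1:
  φ: 0 + 19.6918/60 = 0.3281967
  N → positive
  Lon: 22 + 22.3/60 = 22.3716667
  W → negative
Point 2:
  φ: 51 + 19.55/60 = 51.3258333
  N → positive
  λ: 142 + 50.011/60 = 142.8335167
  W → negative
Point 3:
  Latitude: 23.761′ = 0.396017°; total 77.3960167
  S ⇒ negate
  Longitude: 10.943′ = 0.182383°; total 37.1823833
  E → positive
Point 4:
  φ: 4 + 19.768/60 = 4.3294667
  S ⇒ negate
  λ: 59.5407′ = 0.992345°; total 69.9923450
  E ⇒ keep positive

1. 0.328197, -22.371667
2. 51.325833, -142.833517
3. -77.396017, 37.182383
4. -4.329467, 69.992345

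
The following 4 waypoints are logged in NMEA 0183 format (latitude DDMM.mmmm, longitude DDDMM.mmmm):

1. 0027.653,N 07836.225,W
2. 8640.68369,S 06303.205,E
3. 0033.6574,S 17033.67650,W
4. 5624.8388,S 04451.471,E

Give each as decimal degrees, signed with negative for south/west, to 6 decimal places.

1. 0.460883, -78.603750
2. -86.678062, 63.053417
3. -0.560957, -170.561275
4. -56.413980, 44.857850

Point 1:
  Lat: split at 2 digits → 00° and 27.653′; 0 + 27.653/60 = 0.4608833
  N ⇒ keep positive
  Lon: degrees = first 3 digits = 78, minutes = 36.225; 78 + 36.225/60 = 78.6037500
  W ⇒ negate
Point 2:
  φ: degrees = first 2 digits = 86, minutes = 40.68369; 86 + 40.68369/60 = 86.6780615
  S ⇒ negate
  λ: degrees = first 3 digits = 63, minutes = 3.205; 63 + 3.205/60 = 63.0534167
  E → positive
Point 3:
  φ: split at 2 digits → 00° and 33.6574′; 0 + 33.6574/60 = 0.5609567
  hemisphere S, so the sign is −
  Longitude: split at 3 digits → 170° and 33.6765′; 170 + 33.6765/60 = 170.5612750
  W → negative
Point 4:
  Latitude: split at 2 digits → 56° and 24.8388′; 56 + 24.8388/60 = 56.4139800
  S ⇒ negate
  Longitude: split at 3 digits → 044° and 51.471′; 44 + 51.471/60 = 44.8578500
  E ⇒ keep positive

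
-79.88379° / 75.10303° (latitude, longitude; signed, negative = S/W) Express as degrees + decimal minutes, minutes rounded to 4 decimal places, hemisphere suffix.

Latitude is negative → S; |value| = 79.883790
φ: 79° + 0.883790 × 60 = 79° 53.027400′
Longitude: 75° + 0.103030 × 60 = 75° 6.181800′

79° 53.0274′ S, 75° 6.1818′ E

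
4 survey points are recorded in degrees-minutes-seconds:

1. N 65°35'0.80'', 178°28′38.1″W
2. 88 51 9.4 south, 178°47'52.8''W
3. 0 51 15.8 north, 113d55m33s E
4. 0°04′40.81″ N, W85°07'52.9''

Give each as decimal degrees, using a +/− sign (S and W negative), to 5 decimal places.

Point 1:
  φ: 65° + 35/60 + 0.8/3600 = 65 + 0.583333 + 0.000222 = 65.583556
  N ⇒ keep positive
  λ: 178 + 28/60 + 38.1/3600 = 178.477250
  W ⇒ negate
Point 2:
  Latitude: 51′ + 9.4″ = 51.15667′; 88 + 51.15667/60 = 88.852611
  hemisphere S, so the sign is −
  Longitude: 47′ + 52.8″ = 47.88000′; 178 + 47.88000/60 = 178.798000
  hemisphere W, so the sign is −
Point 3:
  φ: 51′ + 15.8″ = 51.26333′; 0 + 51.26333/60 = 0.854389
  N → positive
  Longitude: 113° + 55/60 + 33/3600 = 113 + 0.916667 + 0.009167 = 113.925833
  E → positive
Point 4:
  Latitude: 0° + 4/60 + 40.81/3600 = 0 + 0.066667 + 0.011336 = 0.078003
  N ⇒ keep positive
  Longitude: 85 + 7/60 + 52.9/3600 = 85.131361
  W → negative

1. 65.58356, -178.47725
2. -88.85261, -178.79800
3. 0.85439, 113.92583
4. 0.07800, -85.13136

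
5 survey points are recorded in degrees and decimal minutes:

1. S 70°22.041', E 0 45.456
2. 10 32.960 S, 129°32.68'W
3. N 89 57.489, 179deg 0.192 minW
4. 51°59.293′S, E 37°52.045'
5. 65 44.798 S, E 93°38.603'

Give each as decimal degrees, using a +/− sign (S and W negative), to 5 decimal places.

1. -70.36735, 0.75760
2. -10.54933, -129.54467
3. 89.95815, -179.00320
4. -51.98822, 37.86742
5. -65.74663, 93.64338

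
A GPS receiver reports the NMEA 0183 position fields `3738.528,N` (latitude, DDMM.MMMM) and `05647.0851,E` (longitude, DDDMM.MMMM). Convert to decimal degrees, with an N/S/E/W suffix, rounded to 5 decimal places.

37.64213° N, 56.78475° E

Latitude: degrees = first 2 digits = 37, minutes = 38.528; 37 + 38.528/60 = 37.642133
Lon: degrees = first 3 digits = 56, minutes = 47.0851; 56 + 47.0851/60 = 56.784752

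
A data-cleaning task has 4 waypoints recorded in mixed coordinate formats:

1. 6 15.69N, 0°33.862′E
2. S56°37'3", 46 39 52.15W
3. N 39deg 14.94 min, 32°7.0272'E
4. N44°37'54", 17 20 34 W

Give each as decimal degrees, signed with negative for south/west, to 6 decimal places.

Point 1:
  φ: 6 + 15.69/60 = 6.2615000
  N → positive
  Lon: 33.862′ = 0.564367°; total 0.5643667
  E ⇒ keep positive
Point 2:
  Lat: 56 + 37/60 + 3/3600 = 56.6175000
  hemisphere S, so the sign is −
  Longitude: 46° + 39/60 + 52.15/3600 = 46 + 0.650000 + 0.014486 = 46.6644861
  W ⇒ negate
Point 3:
  Lat: 39 + 14.94/60 = 39.2490000
  N ⇒ keep positive
  Longitude: 7.0272′ = 0.117120°; total 32.1171200
  E ⇒ keep positive
Point 4:
  Latitude: 44 + 37/60 + 54/3600 = 44.6316667
  N ⇒ keep positive
  Lon: 17° + 20/60 + 34/3600 = 17 + 0.333333 + 0.009444 = 17.3427778
  W → negative

1. 6.261500, 0.564367
2. -56.617500, -46.664486
3. 39.249000, 32.117120
4. 44.631667, -17.342778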